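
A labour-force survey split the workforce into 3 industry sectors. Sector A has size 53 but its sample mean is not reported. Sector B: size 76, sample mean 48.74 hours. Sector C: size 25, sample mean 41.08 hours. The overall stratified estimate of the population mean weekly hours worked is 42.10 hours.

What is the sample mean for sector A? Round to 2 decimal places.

33.06

Σ Nₕx̄ₕ = N·μ, so 53·x̄_A = 154·42.10 − (76·48.74 + 25·41.08).
= 6483.4 − 4731.24 = 1752.16.
x̄_A = 1752.16 / 53 = 33.0596... → 33.06.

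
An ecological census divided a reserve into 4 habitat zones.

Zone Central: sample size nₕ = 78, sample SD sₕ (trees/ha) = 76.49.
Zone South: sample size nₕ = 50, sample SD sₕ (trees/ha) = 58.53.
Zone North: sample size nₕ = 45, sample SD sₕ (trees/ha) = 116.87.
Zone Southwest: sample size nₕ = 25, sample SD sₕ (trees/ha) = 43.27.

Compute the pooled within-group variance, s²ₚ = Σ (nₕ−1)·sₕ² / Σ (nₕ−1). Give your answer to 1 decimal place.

6516.9

Degrees of freedom: 77 + 49 + 44 + 24 = 194.
Σ(nₕ−1)sₕ² = 77·5850.7201 + 49·3425.7609 + 44·13658.5969 + 24·1872.2929 = 1264281.025.
s²ₚ = 1264281.025 / 194 = 6516.913... → 6516.9.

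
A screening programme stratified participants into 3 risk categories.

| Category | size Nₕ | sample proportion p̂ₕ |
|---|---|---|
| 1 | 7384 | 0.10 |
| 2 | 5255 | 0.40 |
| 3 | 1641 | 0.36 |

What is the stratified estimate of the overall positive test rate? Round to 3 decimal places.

0.240

Wₕ = Nₕ/N with N = 14280: 0.5171, 0.3680, 0.1149.
p̂_st = 0.5171·0.10 + 0.3680·0.40 + 0.1149·0.36 ≈ 0.24028... → 0.240.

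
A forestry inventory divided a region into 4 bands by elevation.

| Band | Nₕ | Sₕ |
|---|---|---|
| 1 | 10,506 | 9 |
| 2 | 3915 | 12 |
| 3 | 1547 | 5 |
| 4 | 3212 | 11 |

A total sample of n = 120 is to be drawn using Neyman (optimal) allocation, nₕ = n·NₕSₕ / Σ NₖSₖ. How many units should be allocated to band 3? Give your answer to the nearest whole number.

Σ NₕSₕ = 10506·9 + 3915·12 + 1547·5 + 3212·11 = 184601.
Share for 3: 7735/184601 = 0.04190.
n_3 = 120 × 0.04190 = 5.028... → 5.

5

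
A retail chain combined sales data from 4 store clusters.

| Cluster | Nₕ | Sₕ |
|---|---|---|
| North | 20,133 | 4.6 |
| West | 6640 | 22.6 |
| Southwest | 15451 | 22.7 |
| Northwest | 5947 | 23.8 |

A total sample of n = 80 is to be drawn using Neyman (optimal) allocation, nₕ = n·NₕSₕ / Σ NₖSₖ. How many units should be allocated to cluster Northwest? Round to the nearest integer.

15

North: NₕSₕ = 20133·4.6 = 92611.8
West: NₕSₕ = 6640·22.6 = 150064
Southwest: NₕSₕ = 15451·22.7 = 350737.7
Northwest: NₕSₕ = 5947·23.8 = 141538.6
Σ NₕSₕ = 734952.1.
n_Northwest = 80·141538.6/734952.1 = 15.407... → 15.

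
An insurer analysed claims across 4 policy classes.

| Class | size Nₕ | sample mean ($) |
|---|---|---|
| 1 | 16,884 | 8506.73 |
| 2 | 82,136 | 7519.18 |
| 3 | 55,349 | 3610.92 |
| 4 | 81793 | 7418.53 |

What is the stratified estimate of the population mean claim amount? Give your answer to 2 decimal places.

6638.95

N = 16884 + 82136 + 55349 + 81793 = 236162.
Weight each subgroup mean by Nₕ/N and sum.
Σ Nₕx̄ₕ = 16884·8506.73 + 82136·7519.18 + 55349·3610.92 + 81793·7418.53 = 143627629.32 + 617595368.48 + 199860811.08 + 606783824.29 = 1567867633.17.
Divide by N: 1567867633.17 / 236162 = 6638.9497... → 6638.95.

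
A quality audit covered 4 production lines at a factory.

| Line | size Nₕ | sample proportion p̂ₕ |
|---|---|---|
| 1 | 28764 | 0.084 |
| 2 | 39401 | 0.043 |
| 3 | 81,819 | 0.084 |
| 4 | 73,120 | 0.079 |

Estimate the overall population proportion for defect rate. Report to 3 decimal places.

0.075

N = 28764 + 39401 + 81819 + 73120 = 223104.
Overall proportion = Σ (Nₕ/N)·p̂ₕ.
Σ Nₕp̂ₕ = 2416.176 + 1694.243 + 6872.796 + 5776.48 = 16759.695.
16759.695 / 223104 = 0.07512... → 0.075.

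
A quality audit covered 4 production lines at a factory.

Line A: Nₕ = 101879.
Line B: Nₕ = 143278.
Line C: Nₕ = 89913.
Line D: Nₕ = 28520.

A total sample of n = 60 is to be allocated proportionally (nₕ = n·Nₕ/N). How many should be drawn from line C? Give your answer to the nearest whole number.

N = 101879 + 143278 + 89913 + 28520 = 363590.
n_C = 60·89913/363590 = 14.838... → 15.

15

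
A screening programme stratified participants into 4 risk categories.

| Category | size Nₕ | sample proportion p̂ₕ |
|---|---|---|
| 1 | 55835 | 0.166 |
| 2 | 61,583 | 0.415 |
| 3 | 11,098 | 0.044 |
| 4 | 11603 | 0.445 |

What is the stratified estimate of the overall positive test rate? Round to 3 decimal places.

0.289

Wₕ = Nₕ/N with N = 140119: 0.3985, 0.4395, 0.0792, 0.0828.
p̂_st = 0.3985·0.166 + 0.4395·0.415 + 0.0792·0.044 + 0.0828·0.445 ≈ 0.28888... → 0.289.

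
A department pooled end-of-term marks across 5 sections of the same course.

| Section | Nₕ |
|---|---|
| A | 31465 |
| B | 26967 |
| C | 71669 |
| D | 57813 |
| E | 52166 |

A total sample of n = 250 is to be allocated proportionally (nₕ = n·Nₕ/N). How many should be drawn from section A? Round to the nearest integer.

33

Share of section A = 31465/240080 = 0.13106.
Allocate 250 × 0.13106 = 32.765... → 33.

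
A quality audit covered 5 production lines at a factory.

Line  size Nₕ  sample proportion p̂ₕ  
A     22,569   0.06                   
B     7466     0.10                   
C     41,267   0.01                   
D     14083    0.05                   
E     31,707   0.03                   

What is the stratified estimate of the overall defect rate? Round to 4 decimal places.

N = 22569 + 7466 + 41267 + 14083 + 31707 = 117092.
Overall proportion = Σ (Nₕ/N)·p̂ₕ.
Σ Nₕp̂ₕ = 1354.14 + 746.6 + 412.67 + 704.15 + 951.21 = 4168.77.
4168.77 / 117092 = 0.035603... → 0.0356.

0.0356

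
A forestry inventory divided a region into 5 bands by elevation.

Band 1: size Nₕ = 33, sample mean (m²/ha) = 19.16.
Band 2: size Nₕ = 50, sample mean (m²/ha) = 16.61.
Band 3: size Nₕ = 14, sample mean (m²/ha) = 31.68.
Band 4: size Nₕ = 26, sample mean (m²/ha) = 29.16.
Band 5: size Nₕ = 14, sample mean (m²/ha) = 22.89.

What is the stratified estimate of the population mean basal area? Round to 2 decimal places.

21.79

x̄_st = (Σ Nₕx̄ₕ) / (Σ Nₕ) = (33·19.16 + 50·16.61 + 14·31.68 + 26·29.16 + 14·22.89) / 137
= 2984.92 / 137 = 21.7877... → 21.79.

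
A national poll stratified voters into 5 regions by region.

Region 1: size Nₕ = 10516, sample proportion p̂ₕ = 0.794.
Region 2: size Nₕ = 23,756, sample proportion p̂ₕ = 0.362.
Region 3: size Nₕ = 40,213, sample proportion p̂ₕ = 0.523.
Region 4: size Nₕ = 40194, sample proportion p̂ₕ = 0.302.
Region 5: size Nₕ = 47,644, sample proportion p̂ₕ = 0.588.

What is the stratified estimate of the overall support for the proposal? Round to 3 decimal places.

0.481

N = 10516 + 23756 + 40213 + 40194 + 47644 = 162323.
Overall proportion = Σ (Nₕ/N)·p̂ₕ.
Σ Nₕp̂ₕ = 8349.704 + 8599.672 + 21031.399 + 12138.588 + 28014.672 = 78134.035.
78134.035 / 162323 = 0.48135... → 0.481.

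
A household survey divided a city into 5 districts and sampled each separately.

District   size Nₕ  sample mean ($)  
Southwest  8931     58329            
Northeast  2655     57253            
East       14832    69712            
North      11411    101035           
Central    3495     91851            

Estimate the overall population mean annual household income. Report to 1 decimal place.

76973.2

N = 41324; weights Wₕ = Nₕ/N = (0.2161, 0.0642, 0.3589, 0.2761, 0.0846).
x̄_st = Σ Wₕ·x̄ₕ = 0.2161·58329 + 0.0642·57253 + 0.3589·69712 + 0.2761·101035 + 0.0846·91851 ≈ 76973.212...
→ 76973.2.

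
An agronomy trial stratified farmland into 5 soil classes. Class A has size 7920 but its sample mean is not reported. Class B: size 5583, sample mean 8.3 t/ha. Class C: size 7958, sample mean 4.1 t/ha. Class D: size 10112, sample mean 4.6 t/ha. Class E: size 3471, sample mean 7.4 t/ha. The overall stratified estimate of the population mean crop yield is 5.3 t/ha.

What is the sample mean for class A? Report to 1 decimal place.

4.4

Σ Nₕx̄ₕ = N·μ, so 7920·x̄_A = 35044·5.3 − (5583·8.3 + 7958·4.1 + 10112·4.6 + 3471·7.4).
= 185733.2 − 151167.3 = 34565.9.
x̄_A = 34565.9 / 7920 = 4.364... → 4.4.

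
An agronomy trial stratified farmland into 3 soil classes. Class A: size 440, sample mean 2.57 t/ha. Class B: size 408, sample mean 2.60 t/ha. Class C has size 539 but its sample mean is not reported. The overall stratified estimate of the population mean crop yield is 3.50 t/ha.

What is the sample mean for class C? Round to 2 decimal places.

N = 440 + 408 + 539 = 1387.
Overall total = μ·N = 3.50·1387 = 4854.5.
Subtract the known strata: 440·2.57 + 408·2.60 = 2191.6.
Remaining total for class C: 4854.5 − 2191.6 = 2662.9.
Divide by its size: 2662.9 / 539 = 4.9404... → 4.94.

4.94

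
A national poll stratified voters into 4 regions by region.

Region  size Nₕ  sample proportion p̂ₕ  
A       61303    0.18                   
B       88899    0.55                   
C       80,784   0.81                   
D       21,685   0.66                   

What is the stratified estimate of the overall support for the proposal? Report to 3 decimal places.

Wₕ = Nₕ/N with N = 252671: 0.2426, 0.3518, 0.3197, 0.0858.
p̂_st = 0.2426·0.18 + 0.3518·0.55 + 0.3197·0.81 + 0.0858·0.66 ≈ 0.55280... → 0.553.

0.553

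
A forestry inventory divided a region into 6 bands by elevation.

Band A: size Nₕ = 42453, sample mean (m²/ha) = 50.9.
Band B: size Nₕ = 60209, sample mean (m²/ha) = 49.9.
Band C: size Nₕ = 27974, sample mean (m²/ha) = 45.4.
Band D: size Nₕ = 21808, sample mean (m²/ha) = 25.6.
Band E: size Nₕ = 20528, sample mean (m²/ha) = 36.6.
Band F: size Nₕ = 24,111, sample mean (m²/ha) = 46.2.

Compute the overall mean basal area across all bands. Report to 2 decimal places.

44.95

x̄_st = (Σ Nₕx̄ₕ) / (Σ Nₕ) = (42453·50.9 + 60209·49.9 + 27974·45.4 + 21808·25.6 + 20528·36.6 + 24111·46.2) / 197083
= 8858844.2 / 197083 = 44.9498... → 44.95.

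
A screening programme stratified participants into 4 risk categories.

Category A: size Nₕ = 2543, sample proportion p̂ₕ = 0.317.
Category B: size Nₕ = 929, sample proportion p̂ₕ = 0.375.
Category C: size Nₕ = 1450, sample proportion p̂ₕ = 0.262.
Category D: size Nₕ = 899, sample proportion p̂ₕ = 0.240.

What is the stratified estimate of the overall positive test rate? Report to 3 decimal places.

N = 2543 + 929 + 1450 + 899 = 5821.
Overall proportion = Σ (Nₕ/N)·p̂ₕ.
Σ Nₕp̂ₕ = 806.131 + 348.375 + 379.9 + 215.76 = 1750.166.
1750.166 / 5821 = 0.30066... → 0.301.

0.301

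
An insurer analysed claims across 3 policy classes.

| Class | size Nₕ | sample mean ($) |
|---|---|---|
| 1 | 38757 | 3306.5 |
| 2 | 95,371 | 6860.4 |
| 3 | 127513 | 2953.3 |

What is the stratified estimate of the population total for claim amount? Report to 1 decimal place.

1159017371.8

Estimate total by summing Nₕ·x̄ₕ over strata.
38757·3306.5 + 95371·6860.4 + 127513·2953.3 = 128150020.5 + 654283208.4 + 376584142.9 = 1159017371.8.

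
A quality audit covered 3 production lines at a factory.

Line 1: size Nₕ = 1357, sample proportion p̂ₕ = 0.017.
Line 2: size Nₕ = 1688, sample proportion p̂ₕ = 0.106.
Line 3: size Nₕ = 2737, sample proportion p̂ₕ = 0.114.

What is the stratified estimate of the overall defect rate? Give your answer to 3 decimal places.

0.089

N = 1357 + 1688 + 2737 = 5782.
Overall proportion = Σ (Nₕ/N)·p̂ₕ.
Σ Nₕp̂ₕ = 23.069 + 178.928 + 312.018 = 514.015.
514.015 / 5782 = 0.08890... → 0.089.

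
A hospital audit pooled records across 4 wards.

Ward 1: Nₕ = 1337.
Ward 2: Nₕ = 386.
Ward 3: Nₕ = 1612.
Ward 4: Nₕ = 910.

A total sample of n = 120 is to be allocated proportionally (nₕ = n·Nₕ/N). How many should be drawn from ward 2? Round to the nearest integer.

11

Share of ward 2 = 386/4245 = 0.09093.
Allocate 120 × 0.09093 = 10.912... → 11.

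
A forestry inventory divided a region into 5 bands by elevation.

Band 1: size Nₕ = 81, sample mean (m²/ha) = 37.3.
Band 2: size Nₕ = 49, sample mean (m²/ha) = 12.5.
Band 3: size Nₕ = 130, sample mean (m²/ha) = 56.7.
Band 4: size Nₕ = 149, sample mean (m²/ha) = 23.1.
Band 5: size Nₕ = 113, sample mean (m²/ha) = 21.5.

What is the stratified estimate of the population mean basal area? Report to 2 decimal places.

N = 81 + 49 + 130 + 149 + 113 = 522.
The stratified mean weights each stratum mean by its population share Nₕ/N.
Σ Nₕx̄ₕ = 81·37.3 + 49·12.5 + 130·56.7 + 149·23.1 + 113·21.5 = 3021.3 + 612.5 + 7371 + 3441.9 + 2429.5 = 16876.2.
Divide by N: 16876.2 / 522 = 32.3299... → 32.33.

32.33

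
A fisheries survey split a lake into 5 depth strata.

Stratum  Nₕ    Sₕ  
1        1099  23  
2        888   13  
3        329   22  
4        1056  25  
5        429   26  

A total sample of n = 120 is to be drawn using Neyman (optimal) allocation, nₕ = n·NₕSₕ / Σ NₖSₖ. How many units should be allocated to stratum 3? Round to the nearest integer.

1: NₕSₕ = 1099·23 = 25277
2: NₕSₕ = 888·13 = 11544
3: NₕSₕ = 329·22 = 7238
4: NₕSₕ = 1056·25 = 26400
5: NₕSₕ = 429·26 = 11154
Σ NₕSₕ = 81613.
n_3 = 120·7238/81613 = 10.642... → 11.

11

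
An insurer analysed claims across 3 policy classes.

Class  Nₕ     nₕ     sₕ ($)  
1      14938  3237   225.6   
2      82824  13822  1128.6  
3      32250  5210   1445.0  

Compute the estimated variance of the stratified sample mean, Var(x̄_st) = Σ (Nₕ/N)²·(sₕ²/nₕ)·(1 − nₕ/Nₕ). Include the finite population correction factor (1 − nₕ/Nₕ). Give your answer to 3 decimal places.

N = 130012. Term for each stratum: Wₕ²sₕ²/nₕ·(1−nₕ/Nₕ).
Var(x̄_st) = 0.162586 + 31.157328 + 20.676046 = 51.995961 → 51.996.

51.996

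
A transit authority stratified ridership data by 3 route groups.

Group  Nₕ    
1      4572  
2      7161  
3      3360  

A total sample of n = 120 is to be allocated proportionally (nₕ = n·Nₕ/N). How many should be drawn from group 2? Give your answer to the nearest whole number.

57

N = 4572 + 7161 + 3360 = 15093.
n_2 = 120·7161/15093 = 56.935... → 57.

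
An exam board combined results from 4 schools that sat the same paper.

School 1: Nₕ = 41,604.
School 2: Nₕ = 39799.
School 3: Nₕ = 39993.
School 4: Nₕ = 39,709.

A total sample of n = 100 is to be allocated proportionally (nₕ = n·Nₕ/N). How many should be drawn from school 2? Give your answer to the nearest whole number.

25

Share of school 2 = 39799/161105 = 0.24704.
Allocate 100 × 0.24704 = 24.704... → 25.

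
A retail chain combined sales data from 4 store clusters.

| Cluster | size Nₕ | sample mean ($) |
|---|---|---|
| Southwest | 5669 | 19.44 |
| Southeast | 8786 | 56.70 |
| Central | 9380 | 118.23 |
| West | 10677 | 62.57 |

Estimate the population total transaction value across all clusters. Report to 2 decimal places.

Population total = Σ Nₕ·x̄ₕ (each stratum's size times its mean).
5669·19.44 + 8786·56.70 + 9380·118.23 + 10677·62.57 = 110205.36 + 498166.2 + 1108997.4 + 668059.89 = 2385428.85.

2385428.85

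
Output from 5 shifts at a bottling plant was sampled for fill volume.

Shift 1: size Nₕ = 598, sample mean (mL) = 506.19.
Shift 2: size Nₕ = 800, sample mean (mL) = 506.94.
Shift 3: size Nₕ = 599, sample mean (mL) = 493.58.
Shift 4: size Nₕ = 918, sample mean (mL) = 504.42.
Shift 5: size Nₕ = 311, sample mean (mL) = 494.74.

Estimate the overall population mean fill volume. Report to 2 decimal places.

N = 3226; weights Wₕ = Nₕ/N = (0.1854, 0.2480, 0.1857, 0.2846, 0.0964).
x̄_st = Σ Wₕ·x̄ₕ = 0.1854·506.19 + 0.2480·506.94 + 0.1857·493.58 + 0.2846·504.42 + 0.0964·494.74 ≈ 502.4271...
→ 502.43.

502.43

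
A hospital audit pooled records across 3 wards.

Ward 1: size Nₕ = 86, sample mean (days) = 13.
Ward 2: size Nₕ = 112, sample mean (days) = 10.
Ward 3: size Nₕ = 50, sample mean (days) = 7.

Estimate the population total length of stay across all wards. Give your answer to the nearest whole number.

2588

Population total = Σ Nₕ·x̄ₕ (each stratum's size times its mean).
86·13 + 112·10 + 50·7 = 1118 + 1120 + 350 = 2588.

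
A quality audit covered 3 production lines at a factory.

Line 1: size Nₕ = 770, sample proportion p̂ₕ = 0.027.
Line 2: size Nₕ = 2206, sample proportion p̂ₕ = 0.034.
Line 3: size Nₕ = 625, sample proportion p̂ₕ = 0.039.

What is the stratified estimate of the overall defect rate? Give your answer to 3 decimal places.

Wₕ = Nₕ/N with N = 3601: 0.2138, 0.6126, 0.1736.
p̂_st = 0.2138·0.027 + 0.6126·0.034 + 0.1736·0.039 ≈ 0.03337... → 0.033.

0.033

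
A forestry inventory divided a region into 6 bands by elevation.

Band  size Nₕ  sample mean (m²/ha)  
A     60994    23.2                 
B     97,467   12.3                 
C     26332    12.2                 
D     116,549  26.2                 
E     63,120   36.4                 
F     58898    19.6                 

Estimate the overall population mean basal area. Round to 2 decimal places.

N = 60994 + 97467 + 26332 + 116549 + 63120 + 58898 = 423360.
Overall mean = Σ (Nₕ/N)·x̄ₕ — weight by population share, not a simple average.
Σ Nₕx̄ₕ = 60994·23.2 + 97467·12.3 + 26332·12.2 + 116549·26.2 + 63120·36.4 + 58898·19.6 = 1415060.8 + 1198844.1 + 321250.4 + 3053583.8 + 2297568 + 1154400.8 = 9440707.9.
Divide by N: 9440707.9 / 423360 = 22.2995... → 22.30.

22.30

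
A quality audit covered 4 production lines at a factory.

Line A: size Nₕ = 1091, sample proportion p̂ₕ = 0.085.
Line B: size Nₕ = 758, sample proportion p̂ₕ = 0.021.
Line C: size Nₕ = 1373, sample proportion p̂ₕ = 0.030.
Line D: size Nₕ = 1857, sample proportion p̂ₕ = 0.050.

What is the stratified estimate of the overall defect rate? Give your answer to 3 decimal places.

N = 1091 + 758 + 1373 + 1857 = 5079.
Overall proportion = Σ (Nₕ/N)·p̂ₕ.
Σ Nₕp̂ₕ = 92.735 + 15.918 + 41.19 + 92.85 = 242.693.
242.693 / 5079 = 0.04778... → 0.048.

0.048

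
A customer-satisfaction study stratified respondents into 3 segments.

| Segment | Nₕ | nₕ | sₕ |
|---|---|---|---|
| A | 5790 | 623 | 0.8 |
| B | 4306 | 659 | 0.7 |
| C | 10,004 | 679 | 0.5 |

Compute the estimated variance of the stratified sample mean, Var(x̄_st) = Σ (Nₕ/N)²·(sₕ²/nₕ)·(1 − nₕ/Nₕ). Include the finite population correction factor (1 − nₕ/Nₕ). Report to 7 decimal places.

0.0001900

N = 20100; Wₕ = Nₕ/N.
segment A: (5790/20100)²·0.8²/623·(1 − 623/5790) = 0.0000760706
segment B: (4306/20100)²·0.7²/659·(1 − 659/4306) = 0.0000289020
segment C: (10004/20100)²·0.5²/679·(1 − 679/10004) = 0.0000850160
Sum = 0.0001899886 → 0.0001900.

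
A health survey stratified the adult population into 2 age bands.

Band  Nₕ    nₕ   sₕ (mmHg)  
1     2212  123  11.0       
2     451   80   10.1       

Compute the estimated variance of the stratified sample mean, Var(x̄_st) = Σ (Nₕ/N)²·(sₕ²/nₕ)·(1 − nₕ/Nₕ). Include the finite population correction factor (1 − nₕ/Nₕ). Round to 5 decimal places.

N = 2663. Term for each stratum: Wₕ²sₕ²/nₕ·(1−nₕ/Nₕ).
Var(x̄_st) = 0.64100511 + 0.03008575 = 0.67109086 → 0.67109.

0.67109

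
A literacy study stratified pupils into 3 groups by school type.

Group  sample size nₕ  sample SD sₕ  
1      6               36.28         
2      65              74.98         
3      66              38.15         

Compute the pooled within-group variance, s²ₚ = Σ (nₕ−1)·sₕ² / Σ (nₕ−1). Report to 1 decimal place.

3440.2

Degrees of freedom: 5 + 64 + 65 = 134.
Σ(nₕ−1)sₕ² = 5·1316.2384 + 64·5622.0004 + 65·1455.4225 = 460991.6801.
s²ₚ = 460991.6801 / 134 = 3440.236... → 3440.2.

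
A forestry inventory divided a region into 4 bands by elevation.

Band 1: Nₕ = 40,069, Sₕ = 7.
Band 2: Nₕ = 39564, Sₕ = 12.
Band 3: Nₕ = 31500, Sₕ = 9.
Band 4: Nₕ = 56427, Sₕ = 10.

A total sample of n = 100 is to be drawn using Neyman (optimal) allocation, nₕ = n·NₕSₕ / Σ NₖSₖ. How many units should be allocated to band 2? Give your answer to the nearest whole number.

30

Σ NₕSₕ = 40069·7 + 39564·12 + 31500·9 + 56427·10 = 1603021.
Share for 2: 474768/1603021 = 0.29617.
n_2 = 100 × 0.29617 = 29.617... → 30.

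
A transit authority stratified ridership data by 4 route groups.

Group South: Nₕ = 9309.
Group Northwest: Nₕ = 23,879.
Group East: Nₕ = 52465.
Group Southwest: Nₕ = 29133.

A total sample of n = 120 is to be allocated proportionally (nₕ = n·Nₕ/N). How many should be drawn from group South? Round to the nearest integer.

10

Share of group South = 9309/114786 = 0.08110.
Allocate 120 × 0.08110 = 9.732... → 10.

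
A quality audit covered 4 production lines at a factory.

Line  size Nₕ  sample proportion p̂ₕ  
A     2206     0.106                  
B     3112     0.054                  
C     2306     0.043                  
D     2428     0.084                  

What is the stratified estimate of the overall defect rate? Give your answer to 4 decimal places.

0.0701

N = 2206 + 3112 + 2306 + 2428 = 10052.
Overall proportion = Σ (Nₕ/N)·p̂ₕ.
Σ Nₕp̂ₕ = 233.836 + 168.048 + 99.158 + 203.952 = 704.994.
704.994 / 10052 = 0.070135... → 0.0701.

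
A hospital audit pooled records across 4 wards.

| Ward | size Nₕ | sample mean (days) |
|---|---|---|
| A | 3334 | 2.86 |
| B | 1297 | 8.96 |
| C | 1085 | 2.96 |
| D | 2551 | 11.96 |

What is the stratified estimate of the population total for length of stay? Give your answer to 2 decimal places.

54877.92

Estimate total by summing Nₕ·x̄ₕ over strata.
3334·2.86 + 1297·8.96 + 1085·2.96 + 2551·11.96 = 9535.24 + 11621.12 + 3211.6 + 30509.96 = 54877.92.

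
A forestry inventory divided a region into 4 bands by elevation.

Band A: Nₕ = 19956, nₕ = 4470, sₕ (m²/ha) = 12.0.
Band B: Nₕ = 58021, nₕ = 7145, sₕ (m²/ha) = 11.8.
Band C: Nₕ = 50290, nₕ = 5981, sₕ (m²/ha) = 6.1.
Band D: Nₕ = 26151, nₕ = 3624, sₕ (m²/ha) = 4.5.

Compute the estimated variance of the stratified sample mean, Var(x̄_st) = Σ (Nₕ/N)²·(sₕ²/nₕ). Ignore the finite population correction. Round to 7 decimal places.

0.0041094

N = 154418. Term for each stratum: Wₕ²sₕ²/nₕ.
Var(x̄_st) = 0.0005380295 + 0.0027512899 + 0.0006598623 + 0.0001602572 = 0.0041094389 → 0.0041094.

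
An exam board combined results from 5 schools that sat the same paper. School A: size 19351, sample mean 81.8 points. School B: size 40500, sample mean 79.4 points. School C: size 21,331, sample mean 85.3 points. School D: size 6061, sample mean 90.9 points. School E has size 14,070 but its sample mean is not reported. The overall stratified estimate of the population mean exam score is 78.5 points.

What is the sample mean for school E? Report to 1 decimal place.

55.7

Σ Nₕx̄ₕ = N·μ, so 14070·x̄_E = 101313·78.5 − (19351·81.8 + 40500·79.4 + 21331·85.3 + 6061·90.9).
= 7953070.5 − 7169091 = 783979.5.
x̄_E = 783979.5 / 14070 = 55.720... → 55.7.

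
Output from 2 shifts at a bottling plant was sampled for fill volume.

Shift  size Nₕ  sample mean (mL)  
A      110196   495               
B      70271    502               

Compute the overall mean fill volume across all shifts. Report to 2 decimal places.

N = 180467; weights Wₕ = Nₕ/N = (0.6106, 0.3894).
x̄_st = Σ Wₕ·x̄ₕ = 0.6106·495 + 0.3894·502 ≈ 497.7257...
→ 497.73.

497.73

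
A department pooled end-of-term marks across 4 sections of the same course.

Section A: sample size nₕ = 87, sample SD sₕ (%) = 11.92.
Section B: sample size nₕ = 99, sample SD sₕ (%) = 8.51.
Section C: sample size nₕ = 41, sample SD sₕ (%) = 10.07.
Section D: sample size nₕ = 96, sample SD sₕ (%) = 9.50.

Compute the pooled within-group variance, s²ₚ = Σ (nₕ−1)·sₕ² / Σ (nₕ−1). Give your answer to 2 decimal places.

100.15

Degrees of freedom: 86 + 98 + 40 + 95 = 319.
Σ(nₕ−1)sₕ² = 86·142.0864 + 98·72.4201 + 40·101.4049 + 95·90.25 = 31946.5462.
s²ₚ = 31946.5462 / 319 = 100.1459... → 100.15.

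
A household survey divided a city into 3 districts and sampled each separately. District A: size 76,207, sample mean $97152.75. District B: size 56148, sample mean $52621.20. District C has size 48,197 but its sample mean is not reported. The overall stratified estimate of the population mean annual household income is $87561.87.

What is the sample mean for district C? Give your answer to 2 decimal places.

113101.98

Σ Nₕx̄ₕ = N·μ, so 48197·x̄_C = 180552·87561.87 − (76207·97152.75 + 56148·52621.20).
= 15809470752.24 − 10358294756.85 = 5451175995.39.
x̄_C = 5451175995.39 / 48197 = 113101.9772... → 113101.98.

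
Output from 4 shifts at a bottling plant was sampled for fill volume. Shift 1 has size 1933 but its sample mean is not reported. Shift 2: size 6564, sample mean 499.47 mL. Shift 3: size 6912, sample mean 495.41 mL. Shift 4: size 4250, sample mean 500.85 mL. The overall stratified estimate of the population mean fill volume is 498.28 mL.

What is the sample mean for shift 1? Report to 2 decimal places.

498.85

N = 1933 + 6564 + 6912 + 4250 = 19659.
Overall total = μ·N = 498.28·19659 = 9795686.52.
Subtract the known strata: 6564·499.47 + 6912·495.41 + 4250·500.85 = 8831407.5.
Remaining total for shift 1: 9795686.52 − 8831407.5 = 964279.02.
Divide by its size: 964279.02 / 1933 = 498.8510... → 498.85.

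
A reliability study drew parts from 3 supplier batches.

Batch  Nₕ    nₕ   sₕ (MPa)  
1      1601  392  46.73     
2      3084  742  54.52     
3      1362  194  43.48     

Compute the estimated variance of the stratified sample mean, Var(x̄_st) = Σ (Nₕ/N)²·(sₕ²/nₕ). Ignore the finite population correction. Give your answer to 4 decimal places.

N = 6047. Term for each stratum: Wₕ²sₕ²/nₕ.
Var(x̄_st) = 0.3904885 + 1.0419733 + 0.4943694 = 1.9268312 → 1.9268.

1.9268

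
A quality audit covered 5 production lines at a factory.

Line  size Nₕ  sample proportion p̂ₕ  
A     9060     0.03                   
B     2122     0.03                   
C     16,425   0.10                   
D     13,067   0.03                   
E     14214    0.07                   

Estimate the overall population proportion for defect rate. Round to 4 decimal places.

0.0613

N = 9060 + 2122 + 16425 + 13067 + 14214 = 54888.
Overall proportion = Σ (Nₕ/N)·p̂ₕ.
Σ Nₕp̂ₕ = 271.8 + 63.66 + 1642.5 + 392.01 + 994.98 = 3364.95.
3364.95 / 54888 = 0.061306... → 0.0613.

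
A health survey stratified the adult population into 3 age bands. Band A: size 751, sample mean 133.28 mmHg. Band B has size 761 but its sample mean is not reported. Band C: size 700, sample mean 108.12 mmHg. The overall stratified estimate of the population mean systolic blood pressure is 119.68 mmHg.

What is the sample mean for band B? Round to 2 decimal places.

N = 751 + 761 + 700 = 2212.
Overall total = μ·N = 119.68·2212 = 264732.16.
Subtract the known strata: 751·133.28 + 700·108.12 = 175777.28.
Remaining total for band B: 264732.16 − 175777.28 = 88954.88.
Divide by its size: 88954.88 / 761 = 116.8921... → 116.89.

116.89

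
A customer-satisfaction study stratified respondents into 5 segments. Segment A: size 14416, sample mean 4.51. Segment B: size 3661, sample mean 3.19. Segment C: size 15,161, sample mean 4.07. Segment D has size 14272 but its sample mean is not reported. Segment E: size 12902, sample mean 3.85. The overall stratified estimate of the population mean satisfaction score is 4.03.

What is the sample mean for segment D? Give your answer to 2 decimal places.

Σ Nₕx̄ₕ = N·μ, so 14272·x̄_D = 60412·4.03 − (14416·4.51 + 3661·3.19 + 15161·4.07 + 12902·3.85).
= 243460.36 − 188072.72 = 55387.64.
x̄_D = 55387.64 / 14272 = 3.8809... → 3.88.

3.88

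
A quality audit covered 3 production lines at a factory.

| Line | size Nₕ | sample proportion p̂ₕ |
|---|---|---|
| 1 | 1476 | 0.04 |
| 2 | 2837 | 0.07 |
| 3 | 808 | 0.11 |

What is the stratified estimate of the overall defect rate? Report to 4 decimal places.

0.0677

N = 1476 + 2837 + 808 = 5121.
Overall proportion = Σ (Nₕ/N)·p̂ₕ.
Σ Nₕp̂ₕ = 59.04 + 198.59 + 88.88 = 346.51.
346.51 / 5121 = 0.067665... → 0.0677.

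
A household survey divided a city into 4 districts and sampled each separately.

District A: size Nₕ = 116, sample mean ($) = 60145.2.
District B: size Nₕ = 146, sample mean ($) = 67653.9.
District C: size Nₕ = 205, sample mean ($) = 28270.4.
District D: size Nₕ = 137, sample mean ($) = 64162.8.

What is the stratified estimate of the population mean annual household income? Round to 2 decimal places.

52053.06

N = 116 + 146 + 205 + 137 = 604.
Overall mean = Σ (Nₕ/N)·x̄ₕ — weight by population share, not a simple average.
Σ Nₕx̄ₕ = 116·60145.2 + 146·67653.9 + 205·28270.4 + 137·64162.8 = 6976843.2 + 9877469.4 + 5795432 + 8790303.6 = 31440048.2.
Divide by N: 31440048.2 / 604 = 52053.0599... → 52053.06.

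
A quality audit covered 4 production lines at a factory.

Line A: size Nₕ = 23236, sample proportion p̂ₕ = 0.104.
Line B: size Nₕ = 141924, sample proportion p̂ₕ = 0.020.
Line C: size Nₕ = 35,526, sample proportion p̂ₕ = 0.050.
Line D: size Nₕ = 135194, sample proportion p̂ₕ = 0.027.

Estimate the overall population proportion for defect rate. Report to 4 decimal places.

0.0318

Wₕ = Nₕ/N with N = 335880: 0.0692, 0.4225, 0.1058, 0.4025.
p̂_st = 0.0692·0.104 + 0.4225·0.020 + 0.1058·0.050 + 0.4025·0.027 ≈ 0.031802... → 0.0318.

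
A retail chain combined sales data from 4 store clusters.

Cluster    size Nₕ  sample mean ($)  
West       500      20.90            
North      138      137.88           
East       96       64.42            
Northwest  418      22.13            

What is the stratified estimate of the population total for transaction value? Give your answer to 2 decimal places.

Population total = Σ Nₕ·x̄ₕ (each stratum's size times its mean).
500·20.90 + 138·137.88 + 96·64.42 + 418·22.13 = 10450 + 19027.44 + 6184.32 + 9250.34 = 44912.10.

44912.10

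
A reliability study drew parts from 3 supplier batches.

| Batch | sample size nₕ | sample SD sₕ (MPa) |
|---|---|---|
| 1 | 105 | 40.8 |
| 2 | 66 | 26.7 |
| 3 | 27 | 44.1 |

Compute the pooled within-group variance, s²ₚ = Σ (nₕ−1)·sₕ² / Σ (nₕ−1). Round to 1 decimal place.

1384.7

Degrees of freedom: 104 + 65 + 26 = 195.
Σ(nₕ−1)sₕ² = 104·1664.64 + 65·712.89 + 26·1944.81 = 270025.47.
s²ₚ = 270025.47 / 195 = 1384.746 → 1384.7.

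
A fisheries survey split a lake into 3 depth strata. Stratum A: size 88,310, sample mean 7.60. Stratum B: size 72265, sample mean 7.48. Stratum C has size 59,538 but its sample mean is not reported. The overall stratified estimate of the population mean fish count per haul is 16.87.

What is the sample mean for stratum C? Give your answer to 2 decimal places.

Σ Nₕx̄ₕ = N·μ, so 59538·x̄_C = 220113·16.87 − (88310·7.60 + 72265·7.48).
= 3713306.31 − 1211698.2 = 2501608.11.
x̄_C = 2501608.11 / 59538 = 42.0170... → 42.02.

42.02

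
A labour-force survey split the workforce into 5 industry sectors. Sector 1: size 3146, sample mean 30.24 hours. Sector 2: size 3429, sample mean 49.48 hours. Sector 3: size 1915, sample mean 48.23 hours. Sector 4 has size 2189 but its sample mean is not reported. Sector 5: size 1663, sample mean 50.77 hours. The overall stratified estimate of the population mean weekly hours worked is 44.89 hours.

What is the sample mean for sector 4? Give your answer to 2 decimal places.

51.37

Σ Nₕx̄ₕ = N·μ, so 2189·x̄_4 = 12342·44.89 − (3146·30.24 + 3429·49.48 + 1915·48.23 + 1663·50.77).
= 554032.38 − 441592.92 = 112439.46.
x̄_4 = 112439.46 / 2189 = 51.3657... → 51.37.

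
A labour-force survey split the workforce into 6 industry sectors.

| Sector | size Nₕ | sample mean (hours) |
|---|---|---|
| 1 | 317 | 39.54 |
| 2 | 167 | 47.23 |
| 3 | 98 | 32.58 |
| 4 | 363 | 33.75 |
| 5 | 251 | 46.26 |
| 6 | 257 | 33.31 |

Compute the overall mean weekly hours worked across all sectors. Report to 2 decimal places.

38.57

x̄_st = (Σ Nₕx̄ₕ) / (Σ Nₕ) = (317·39.54 + 167·47.23 + 98·32.58 + 363·33.75 + 251·46.26 + 257·33.31) / 1453
= 56037.61 / 1453 = 38.5668... → 38.57.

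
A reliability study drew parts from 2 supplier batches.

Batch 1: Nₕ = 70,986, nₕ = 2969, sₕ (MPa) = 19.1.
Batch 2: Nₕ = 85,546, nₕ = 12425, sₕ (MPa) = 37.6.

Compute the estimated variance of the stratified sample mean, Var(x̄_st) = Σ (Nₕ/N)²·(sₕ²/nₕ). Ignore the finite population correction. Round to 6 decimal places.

N = 156532; Wₕ = Nₕ/N.
batch 1: (70986/156532)²·19.1²/2969 = 0.025269444
batch 2: (85546/156532)²·37.6²/12425 = 0.033983839
Sum = 0.059253283 → 0.059253.

0.059253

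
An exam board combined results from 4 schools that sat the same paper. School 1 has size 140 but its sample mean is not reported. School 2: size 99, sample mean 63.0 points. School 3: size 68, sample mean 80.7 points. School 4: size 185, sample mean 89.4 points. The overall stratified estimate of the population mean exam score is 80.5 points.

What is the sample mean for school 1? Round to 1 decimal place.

N = 140 + 99 + 68 + 185 = 492.
Overall total = μ·N = 80.5·492 = 39606.
Subtract the known strata: 99·63.0 + 68·80.7 + 185·89.4 = 28263.6.
Remaining total for school 1: 39606 − 28263.6 = 11342.4.
Divide by its size: 11342.4 / 140 = 81.017... → 81.0.

81.0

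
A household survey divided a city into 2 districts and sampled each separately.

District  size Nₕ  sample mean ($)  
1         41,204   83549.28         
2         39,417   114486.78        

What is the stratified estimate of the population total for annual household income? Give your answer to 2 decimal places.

7955289940.38

Estimate total by summing Nₕ·x̄ₕ over strata.
41204·83549.28 + 39417·114486.78 = 3442564533.12 + 4512725407.26 = 7955289940.38.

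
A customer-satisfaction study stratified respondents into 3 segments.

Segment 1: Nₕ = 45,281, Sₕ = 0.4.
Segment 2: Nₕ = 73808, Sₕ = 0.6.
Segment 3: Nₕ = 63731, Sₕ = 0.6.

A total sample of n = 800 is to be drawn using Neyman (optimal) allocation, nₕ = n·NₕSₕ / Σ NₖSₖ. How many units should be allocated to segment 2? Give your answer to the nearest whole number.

Σ NₕSₕ = 45281·0.4 + 73808·0.6 + 63731·0.6 = 100635.8.
Share for 2: 44284.8/100635.8 = 0.44005.
n_2 = 800 × 0.44005 = 352.040... → 352.

352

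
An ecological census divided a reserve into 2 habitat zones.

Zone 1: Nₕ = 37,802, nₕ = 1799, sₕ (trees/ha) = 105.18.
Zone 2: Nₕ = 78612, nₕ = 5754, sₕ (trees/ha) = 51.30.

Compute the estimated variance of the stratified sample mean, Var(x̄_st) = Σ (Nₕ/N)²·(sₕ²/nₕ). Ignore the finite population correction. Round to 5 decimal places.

0.85698

N = 116414; Wₕ = Nₕ/N.
zone 1: (37802/116414)²·105.18²/1799 = 0.64841686
zone 2: (78612/116414)²·51.30²/5754 = 0.20856054
Sum = 0.85697740 → 0.85698.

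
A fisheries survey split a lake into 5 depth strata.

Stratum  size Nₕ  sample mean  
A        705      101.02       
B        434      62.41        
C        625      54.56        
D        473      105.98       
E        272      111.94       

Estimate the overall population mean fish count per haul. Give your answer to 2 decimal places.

N = 2509; weights Wₕ = Nₕ/N = (0.2810, 0.1730, 0.2491, 0.1885, 0.1084).
x̄_st = Σ Wₕ·x̄ₕ = 0.2810·101.02 + 0.1730·62.41 + 0.2491·54.56 + 0.1885·105.98 + 0.1084·111.94 ≈ 84.8869...
→ 84.89.

84.89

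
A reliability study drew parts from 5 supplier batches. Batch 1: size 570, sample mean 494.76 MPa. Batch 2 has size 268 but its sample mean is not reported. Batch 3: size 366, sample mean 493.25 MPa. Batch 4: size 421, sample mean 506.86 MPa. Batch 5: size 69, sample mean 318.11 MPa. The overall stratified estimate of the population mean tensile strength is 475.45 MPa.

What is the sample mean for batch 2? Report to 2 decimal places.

N = 570 + 268 + 366 + 421 + 69 = 1694.
Overall total = μ·N = 475.45·1694 = 805412.3.
Subtract the known strata: 570·494.76 + 366·493.25 + 421·506.86 + 69·318.11 = 697880.35.
Remaining total for batch 2: 805412.3 − 697880.35 = 107531.95.
Divide by its size: 107531.95 / 268 = 401.2386... → 401.24.

401.24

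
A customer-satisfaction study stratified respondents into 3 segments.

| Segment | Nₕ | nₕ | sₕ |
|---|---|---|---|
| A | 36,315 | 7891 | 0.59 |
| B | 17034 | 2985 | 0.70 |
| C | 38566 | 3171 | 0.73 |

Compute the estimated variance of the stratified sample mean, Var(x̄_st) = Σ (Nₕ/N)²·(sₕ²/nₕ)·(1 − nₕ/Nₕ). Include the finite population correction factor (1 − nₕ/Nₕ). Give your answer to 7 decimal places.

0.0000372

N = 91915; Wₕ = Nₕ/N.
segment A: (36315/91915)²·0.59²/7891·(1 − 7891/36315) = 0.0000053898
segment B: (17034/91915)²·0.70²/2985·(1 − 2985/17034) = 0.0000046499
segment C: (38566/91915)²·0.73²/3171·(1 − 3171/38566) = 0.0000271533
Sum = 0.0000371930 → 0.0000372.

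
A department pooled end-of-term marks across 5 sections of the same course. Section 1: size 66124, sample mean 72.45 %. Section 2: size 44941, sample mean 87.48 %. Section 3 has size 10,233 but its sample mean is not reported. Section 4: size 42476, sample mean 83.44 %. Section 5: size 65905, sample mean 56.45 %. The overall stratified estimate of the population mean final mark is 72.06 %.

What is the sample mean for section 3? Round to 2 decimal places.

Σ Nₕx̄ₕ = N·μ, so 10233·x̄_3 = 229679·72.06 − (66124·72.45 + 44941·87.48 + 42476·83.44 + 65905·56.45).
= 16550668.74 − 15986657.17 = 564011.57.
x̄_3 = 564011.57 / 10233 = 55.1169... → 55.12.

55.12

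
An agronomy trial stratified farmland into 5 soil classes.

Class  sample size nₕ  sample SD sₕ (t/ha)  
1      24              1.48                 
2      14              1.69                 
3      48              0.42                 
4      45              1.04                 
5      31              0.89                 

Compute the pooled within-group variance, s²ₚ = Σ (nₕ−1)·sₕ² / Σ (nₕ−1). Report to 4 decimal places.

1: (24−1)·1.48² = 23·2.1904 = 50.3792
2: (14−1)·1.69² = 13·2.8561 = 37.1293
3: (48−1)·0.42² = 47·0.1764 = 8.2908
4: (45−1)·1.04² = 44·1.0816 = 47.5904
5: (31−1)·0.89² = 30·0.7921 = 23.763
Numerator = 167.1527; denominator = Σ(nₕ−1) = 157.
s²ₚ = 167.1527/157 = 1.064667... → 1.0647.

1.0647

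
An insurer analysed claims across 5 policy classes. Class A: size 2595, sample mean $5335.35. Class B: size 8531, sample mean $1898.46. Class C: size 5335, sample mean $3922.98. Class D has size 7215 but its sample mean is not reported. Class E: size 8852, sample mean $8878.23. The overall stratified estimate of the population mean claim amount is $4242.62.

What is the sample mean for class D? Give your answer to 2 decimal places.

1170.31

N = 2595 + 8531 + 5335 + 7215 + 8852 = 32528.
Overall total = μ·N = 4242.62·32528 = 138003943.36.
Subtract the known strata: 2595·5335.35 + 8531·1898.46 + 5335·3922.98 + 8852·8878.23 = 129560185.77.
Remaining total for class D: 138003943.36 − 129560185.77 = 8443757.59.
Divide by its size: 8443757.59 / 7215 = 1170.3060... → 1170.31.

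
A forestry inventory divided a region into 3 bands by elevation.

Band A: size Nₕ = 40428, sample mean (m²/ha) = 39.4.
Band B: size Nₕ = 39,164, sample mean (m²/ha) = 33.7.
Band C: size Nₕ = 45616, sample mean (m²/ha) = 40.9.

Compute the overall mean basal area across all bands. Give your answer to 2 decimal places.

38.16

N = 125208; weights Wₕ = Nₕ/N = (0.3229, 0.3128, 0.3643).
x̄_st = Σ Wₕ·x̄ₕ = 0.3229·39.4 + 0.3128·33.7 + 0.3643·40.9 ≈ 38.1636...
→ 38.16.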